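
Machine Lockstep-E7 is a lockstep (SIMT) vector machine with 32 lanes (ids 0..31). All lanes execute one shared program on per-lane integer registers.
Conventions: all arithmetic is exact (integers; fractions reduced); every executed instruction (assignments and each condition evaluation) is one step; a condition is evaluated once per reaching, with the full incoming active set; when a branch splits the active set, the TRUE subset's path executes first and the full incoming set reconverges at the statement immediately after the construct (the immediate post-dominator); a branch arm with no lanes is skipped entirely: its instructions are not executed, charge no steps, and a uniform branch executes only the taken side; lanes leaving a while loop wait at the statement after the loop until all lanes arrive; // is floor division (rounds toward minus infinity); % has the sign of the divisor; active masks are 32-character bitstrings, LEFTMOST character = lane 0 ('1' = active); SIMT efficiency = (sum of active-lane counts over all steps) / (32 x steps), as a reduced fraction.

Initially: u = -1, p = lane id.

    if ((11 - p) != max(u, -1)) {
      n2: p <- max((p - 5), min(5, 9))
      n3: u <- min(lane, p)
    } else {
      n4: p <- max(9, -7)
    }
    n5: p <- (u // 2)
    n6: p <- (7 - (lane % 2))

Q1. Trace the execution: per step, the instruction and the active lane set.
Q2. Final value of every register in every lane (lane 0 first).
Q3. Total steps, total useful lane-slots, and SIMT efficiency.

step 0: eval ((11 - p) != max(u, -1)) 11111111111111111111111111111111
step 1: p <- max((p - 5), min(5, 9)) 11111111111101111111111111111111
step 2: u <- min(lane, p)            11111111111101111111111111111111
step 3: p <- max(9, -7)              00000000000010000000000000000000
step 4: p <- (u // 2)                11111111111111111111111111111111
step 5: p <- (7 - (lane % 2))        11111111111111111111111111111111

Answer: 6 steps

u: 0,1,2,3,4,5,5,5,5,5,5,6,-1,8,9,10,11,12,13,14,15,16,17,18,19,20,21,22,23,24,25,26
p: 7,6,7,6,7,6,7,6,7,6,7,6,7,6,7,6,7,6,7,6,7,6,7,6,7,6,7,6,7,6,7,6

steps = 6; useful = 159; efficiency = 159/192 = 53/64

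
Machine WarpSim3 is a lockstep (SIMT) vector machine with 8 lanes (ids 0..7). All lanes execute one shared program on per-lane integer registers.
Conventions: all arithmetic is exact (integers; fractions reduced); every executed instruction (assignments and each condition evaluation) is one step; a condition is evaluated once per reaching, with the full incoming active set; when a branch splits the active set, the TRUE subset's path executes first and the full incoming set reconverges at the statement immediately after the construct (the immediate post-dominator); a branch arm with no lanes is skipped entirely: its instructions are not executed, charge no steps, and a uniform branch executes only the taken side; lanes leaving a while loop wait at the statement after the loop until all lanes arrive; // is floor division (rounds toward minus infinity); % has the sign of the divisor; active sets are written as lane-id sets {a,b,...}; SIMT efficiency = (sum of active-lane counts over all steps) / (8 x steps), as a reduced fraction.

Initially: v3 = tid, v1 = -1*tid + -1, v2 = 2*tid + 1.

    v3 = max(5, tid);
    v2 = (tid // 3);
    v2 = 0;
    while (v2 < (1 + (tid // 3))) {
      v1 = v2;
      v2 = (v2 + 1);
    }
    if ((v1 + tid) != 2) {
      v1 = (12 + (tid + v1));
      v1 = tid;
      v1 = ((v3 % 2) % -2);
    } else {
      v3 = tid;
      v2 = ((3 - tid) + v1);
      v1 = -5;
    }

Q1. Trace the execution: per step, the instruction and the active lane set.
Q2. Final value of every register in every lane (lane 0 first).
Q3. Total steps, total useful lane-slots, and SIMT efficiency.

step 0: v3 <- max(5, tid)            {0,1,2,3,4,5,6,7}
step 1: v2 <- (tid // 3)             {0,1,2,3,4,5,6,7}
step 2: v2 <- 0                      {0,1,2,3,4,5,6,7}
step 3: eval (v2 < (1 + (tid // 3))) {0,1,2,3,4,5,6,7}
step 4: v1 <- v2                     {0,1,2,3,4,5,6,7}
step 5: v2 <- (v2 + 1)               {0,1,2,3,4,5,6,7}
step 6: eval (v2 < (1 + (tid // 3))) {0,1,2,3,4,5,6,7}
step 7: v1 <- v2                     {3,4,5,6,7}
step 8: v2 <- (v2 + 1)               {3,4,5,6,7}
step 9: eval (v2 < (1 + (tid // 3))) {3,4,5,6,7}
step 10: v1 <- v2                     {6,7}
step 11: v2 <- (v2 + 1)               {6,7}
step 12: eval (v2 < (1 + (tid // 3))) {6,7}
step 13: eval ((v1 + tid) != 2)       {0,1,2,3,4,5,6,7}
step 14: v1 <- (12 + (tid + v1))      {0,1,3,4,5,6,7}
step 15: v1 <- tid                    {0,1,3,4,5,6,7}
step 16: v1 <- ((v3 % 2) % -2)        {0,1,3,4,5,6,7}
step 17: v3 <- tid                    {2}
step 18: v2 <- ((3 - tid) + v1)       {2}
step 19: v1 <- -5                     {2}

Answer: 20 steps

v3: 5,5,2,5,5,5,6,7
v1: -1,-1,-5,-1,-1,-1,0,-1
v2: 1,1,1,2,2,2,3,3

steps = 20; useful = 109; efficiency = 109/160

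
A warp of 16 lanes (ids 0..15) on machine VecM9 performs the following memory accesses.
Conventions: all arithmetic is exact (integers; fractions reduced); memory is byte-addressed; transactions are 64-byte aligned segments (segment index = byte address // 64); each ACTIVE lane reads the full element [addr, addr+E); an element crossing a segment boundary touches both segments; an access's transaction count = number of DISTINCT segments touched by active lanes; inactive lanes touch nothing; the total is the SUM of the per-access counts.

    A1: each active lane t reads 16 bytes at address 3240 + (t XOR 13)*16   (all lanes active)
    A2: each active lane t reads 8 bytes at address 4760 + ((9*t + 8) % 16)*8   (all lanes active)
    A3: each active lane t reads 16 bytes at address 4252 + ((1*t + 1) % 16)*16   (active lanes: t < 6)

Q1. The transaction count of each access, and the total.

A1: 5 transactions
A2: 3 transactions
A3: 3 transactions

Answer: 5,3,3; total 11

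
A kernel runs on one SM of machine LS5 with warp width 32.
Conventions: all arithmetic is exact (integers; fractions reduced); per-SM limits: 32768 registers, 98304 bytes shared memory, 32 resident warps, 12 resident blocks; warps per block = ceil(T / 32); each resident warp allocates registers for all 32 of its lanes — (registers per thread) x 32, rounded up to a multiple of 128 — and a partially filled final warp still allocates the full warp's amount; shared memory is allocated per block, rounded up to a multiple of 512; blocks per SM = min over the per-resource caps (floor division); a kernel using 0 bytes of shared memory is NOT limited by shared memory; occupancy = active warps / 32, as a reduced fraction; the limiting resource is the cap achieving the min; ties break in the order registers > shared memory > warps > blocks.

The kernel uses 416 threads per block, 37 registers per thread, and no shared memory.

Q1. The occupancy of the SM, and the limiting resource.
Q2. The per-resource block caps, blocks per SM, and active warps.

Answer: occupancy 13/32, limited by registers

registers: 1 block
shared memory: no limit (kernel uses none)
warps: 2 blocks
blocks: 12 blocks

Answer: 1 block, 13 active warps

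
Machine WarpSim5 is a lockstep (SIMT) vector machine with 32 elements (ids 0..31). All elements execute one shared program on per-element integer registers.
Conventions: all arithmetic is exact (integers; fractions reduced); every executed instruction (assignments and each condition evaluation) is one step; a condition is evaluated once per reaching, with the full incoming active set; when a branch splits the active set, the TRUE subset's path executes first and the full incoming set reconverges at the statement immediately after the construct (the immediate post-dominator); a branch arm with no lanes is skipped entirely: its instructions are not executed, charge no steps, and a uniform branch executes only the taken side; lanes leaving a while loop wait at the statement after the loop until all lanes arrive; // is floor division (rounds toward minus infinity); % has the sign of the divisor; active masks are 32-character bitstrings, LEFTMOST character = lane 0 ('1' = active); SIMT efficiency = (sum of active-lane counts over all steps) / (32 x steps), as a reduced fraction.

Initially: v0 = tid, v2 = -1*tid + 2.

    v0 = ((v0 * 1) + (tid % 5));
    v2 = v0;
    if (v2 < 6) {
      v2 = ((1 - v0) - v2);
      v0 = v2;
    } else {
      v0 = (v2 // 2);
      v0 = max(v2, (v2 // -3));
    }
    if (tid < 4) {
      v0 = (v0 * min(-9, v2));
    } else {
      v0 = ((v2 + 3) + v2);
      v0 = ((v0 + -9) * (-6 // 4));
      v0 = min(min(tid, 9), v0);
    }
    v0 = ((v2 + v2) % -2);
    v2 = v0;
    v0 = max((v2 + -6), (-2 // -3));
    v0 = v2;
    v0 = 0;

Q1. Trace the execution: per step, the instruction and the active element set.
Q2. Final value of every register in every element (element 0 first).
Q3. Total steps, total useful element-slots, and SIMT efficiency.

step 0: v0 <- ((v0 * 1) + (tid % 5)) 11111111111111111111111111111111
step 1: v2 <- v0                     11111111111111111111111111111111
step 2: eval (v2 < 6)                11111111111111111111111111111111
step 3: v2 <- ((1 - v0) - v2)        11100100000000000000000000000000
step 4: v0 <- v2                     11100100000000000000000000000000
step 5: v0 <- (v2 // 2)              00011011111111111111111111111111
step 6: v0 <- max(v2, (v2 // -3))    00011011111111111111111111111111
step 7: eval (tid < 4)               11111111111111111111111111111111
step 8: v0 <- (v0 * min(-9, v2))     11110000000000000000000000000000
step 9: v0 <- ((v2 + 3) + v2)        00001111111111111111111111111111
step 10: v0 <- ((v0 + -9) * (-6 // 4)) 00001111111111111111111111111111
step 11: v0 <- min(min(tid, 9), v0)   00001111111111111111111111111111
step 12: v0 <- ((v2 + v2) % -2)       11111111111111111111111111111111
step 13: v2 <- v0                     11111111111111111111111111111111
step 14: v0 <- max((v2 + -6), (-2 // -3)) 11111111111111111111111111111111
step 15: v0 <- v2                     11111111111111111111111111111111
step 16: v0 <- 0                      11111111111111111111111111111111

Answer: 17 steps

v0: 0,0,0,0,0,0,0,0,0,0,0,0,0,0,0,0,0,0,0,0,0,0,0,0,0,0,0,0,0,0,0,0
v2: 0,0,0,0,0,0,0,0,0,0,0,0,0,0,0,0,0,0,0,0,0,0,0,0,0,0,0,0,0,0,0,0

steps = 17; useful = 440; efficiency = 440/544 = 55/68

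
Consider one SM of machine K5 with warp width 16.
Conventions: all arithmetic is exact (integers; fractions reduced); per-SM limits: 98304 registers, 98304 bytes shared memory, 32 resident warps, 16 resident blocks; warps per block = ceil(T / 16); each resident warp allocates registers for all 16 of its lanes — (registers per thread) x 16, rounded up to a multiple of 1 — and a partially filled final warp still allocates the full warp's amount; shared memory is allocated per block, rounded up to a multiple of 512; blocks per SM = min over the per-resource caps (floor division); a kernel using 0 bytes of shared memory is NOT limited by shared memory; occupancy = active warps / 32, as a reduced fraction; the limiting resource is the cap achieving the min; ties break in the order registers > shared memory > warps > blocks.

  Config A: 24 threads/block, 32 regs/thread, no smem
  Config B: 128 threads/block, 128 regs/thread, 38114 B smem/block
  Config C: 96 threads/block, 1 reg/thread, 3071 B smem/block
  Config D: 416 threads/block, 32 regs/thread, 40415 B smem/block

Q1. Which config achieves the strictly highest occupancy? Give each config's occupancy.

occupancies: A 1, B 1/2, C 15/16, D 13/16

Answer: A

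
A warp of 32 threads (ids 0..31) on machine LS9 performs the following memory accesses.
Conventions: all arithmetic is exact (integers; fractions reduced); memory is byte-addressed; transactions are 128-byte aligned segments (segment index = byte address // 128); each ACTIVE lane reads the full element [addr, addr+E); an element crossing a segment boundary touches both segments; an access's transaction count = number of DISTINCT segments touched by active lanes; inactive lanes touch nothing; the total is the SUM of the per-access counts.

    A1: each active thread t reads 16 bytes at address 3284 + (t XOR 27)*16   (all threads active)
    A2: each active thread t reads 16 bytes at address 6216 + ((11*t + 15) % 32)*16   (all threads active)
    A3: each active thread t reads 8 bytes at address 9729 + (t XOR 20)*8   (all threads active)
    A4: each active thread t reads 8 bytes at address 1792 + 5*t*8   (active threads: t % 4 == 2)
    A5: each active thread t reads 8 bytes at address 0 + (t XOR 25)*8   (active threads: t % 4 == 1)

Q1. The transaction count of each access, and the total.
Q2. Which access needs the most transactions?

A1: 5 transactions
A2: 5 transactions
A3: 3 transactions
A4: 8 transactions
A5: 2 transactions

Answer: 5,5,3,8,2; total 23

Answer: A4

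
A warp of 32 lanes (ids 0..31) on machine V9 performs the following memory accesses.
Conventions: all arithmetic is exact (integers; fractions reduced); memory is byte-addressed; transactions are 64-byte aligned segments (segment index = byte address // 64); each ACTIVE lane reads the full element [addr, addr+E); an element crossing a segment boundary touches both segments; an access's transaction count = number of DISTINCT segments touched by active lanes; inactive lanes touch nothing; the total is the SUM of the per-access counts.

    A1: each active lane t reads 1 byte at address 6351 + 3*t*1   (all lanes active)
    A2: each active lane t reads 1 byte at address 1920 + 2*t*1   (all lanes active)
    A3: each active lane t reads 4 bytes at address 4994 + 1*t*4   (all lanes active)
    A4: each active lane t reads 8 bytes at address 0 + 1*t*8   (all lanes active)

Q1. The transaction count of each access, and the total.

A1: 2 transactions
A2: 1 transaction
A3: 3 transactions
A4: 4 transactions

Answer: 2,1,3,4; total 10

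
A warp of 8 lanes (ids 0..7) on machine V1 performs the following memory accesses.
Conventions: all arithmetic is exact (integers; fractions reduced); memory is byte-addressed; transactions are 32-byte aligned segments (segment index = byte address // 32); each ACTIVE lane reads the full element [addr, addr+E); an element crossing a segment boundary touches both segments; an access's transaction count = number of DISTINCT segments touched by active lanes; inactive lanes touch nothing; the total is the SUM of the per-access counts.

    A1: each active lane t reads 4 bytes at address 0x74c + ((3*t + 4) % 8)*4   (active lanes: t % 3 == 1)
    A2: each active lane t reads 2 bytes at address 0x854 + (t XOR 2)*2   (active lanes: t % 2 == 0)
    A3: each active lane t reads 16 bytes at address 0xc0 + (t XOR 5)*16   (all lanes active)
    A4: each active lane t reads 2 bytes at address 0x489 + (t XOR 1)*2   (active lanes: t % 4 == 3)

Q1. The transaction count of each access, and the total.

A1: 2 transactions
A2: 2 transactions
A3: 4 transactions
A4: 1 transaction

Answer: 2,2,4,1; total 9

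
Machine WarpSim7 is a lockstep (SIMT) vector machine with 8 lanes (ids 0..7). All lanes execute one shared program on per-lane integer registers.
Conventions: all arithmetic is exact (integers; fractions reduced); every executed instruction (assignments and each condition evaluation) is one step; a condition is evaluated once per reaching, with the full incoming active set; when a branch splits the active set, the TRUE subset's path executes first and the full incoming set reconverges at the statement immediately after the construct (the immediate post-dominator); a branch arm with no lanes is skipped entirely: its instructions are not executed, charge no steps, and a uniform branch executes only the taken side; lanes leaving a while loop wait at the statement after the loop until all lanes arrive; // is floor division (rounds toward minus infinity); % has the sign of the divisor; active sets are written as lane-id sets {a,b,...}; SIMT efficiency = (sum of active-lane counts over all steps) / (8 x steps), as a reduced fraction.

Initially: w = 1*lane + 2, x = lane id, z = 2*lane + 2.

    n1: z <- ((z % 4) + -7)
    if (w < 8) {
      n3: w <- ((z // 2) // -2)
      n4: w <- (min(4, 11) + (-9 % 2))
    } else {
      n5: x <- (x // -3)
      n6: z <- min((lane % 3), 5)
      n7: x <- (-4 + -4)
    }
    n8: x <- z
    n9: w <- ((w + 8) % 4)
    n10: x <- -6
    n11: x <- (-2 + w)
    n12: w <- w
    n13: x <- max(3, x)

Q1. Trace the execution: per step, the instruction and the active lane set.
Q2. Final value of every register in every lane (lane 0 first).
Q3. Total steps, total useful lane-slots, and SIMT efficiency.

step 0: z <- ((z % 4) + -7)          {0,1,2,3,4,5,6,7}
step 1: eval (w < 8)                 {0,1,2,3,4,5,6,7}
step 2: w <- ((z // 2) // -2)        {0,1,2,3,4,5}
step 3: w <- (min(4, 11) + (-9 % 2)) {0,1,2,3,4,5}
step 4: x <- (x // -3)               {6,7}
step 5: z <- min((lane % 3), 5)      {6,7}
step 6: x <- (-4 + -4)               {6,7}
step 7: x <- z                       {0,1,2,3,4,5,6,7}
step 8: w <- ((w + 8) % 4)           {0,1,2,3,4,5,6,7}
step 9: x <- -6                      {0,1,2,3,4,5,6,7}
step 10: x <- (-2 + w)                {0,1,2,3,4,5,6,7}
step 11: w <- w                       {0,1,2,3,4,5,6,7}
step 12: x <- max(3, x)               {0,1,2,3,4,5,6,7}

Answer: 13 steps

w: 1,1,1,1,1,1,0,1
x: 3,3,3,3,3,3,3,3
z: -5,-7,-5,-7,-5,-7,0,1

steps = 13; useful = 82; efficiency = 82/104 = 41/52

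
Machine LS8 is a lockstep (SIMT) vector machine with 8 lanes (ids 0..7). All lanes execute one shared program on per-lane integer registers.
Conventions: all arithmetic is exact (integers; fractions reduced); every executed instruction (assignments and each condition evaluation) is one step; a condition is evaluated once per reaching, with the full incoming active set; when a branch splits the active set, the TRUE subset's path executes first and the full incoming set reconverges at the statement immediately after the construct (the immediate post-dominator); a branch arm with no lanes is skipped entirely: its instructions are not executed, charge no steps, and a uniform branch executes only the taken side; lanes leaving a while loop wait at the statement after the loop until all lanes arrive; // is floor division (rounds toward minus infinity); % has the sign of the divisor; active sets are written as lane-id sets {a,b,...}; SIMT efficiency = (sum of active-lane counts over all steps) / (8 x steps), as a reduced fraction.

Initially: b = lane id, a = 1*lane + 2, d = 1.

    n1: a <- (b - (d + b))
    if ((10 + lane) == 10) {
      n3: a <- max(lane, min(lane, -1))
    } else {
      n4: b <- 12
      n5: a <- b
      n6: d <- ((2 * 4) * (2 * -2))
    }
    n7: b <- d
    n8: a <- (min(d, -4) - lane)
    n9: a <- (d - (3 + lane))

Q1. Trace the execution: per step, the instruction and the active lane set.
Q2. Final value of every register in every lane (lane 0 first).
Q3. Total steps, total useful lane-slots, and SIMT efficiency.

step 0: a <- (b - (d + b))           {0,1,2,3,4,5,6,7}
step 1: eval ((10 + lane) == 10)     {0,1,2,3,4,5,6,7}
step 2: a <- max(lane, min(lane, -1)) {0}
step 3: b <- 12                      {1,2,3,4,5,6,7}
step 4: a <- b                       {1,2,3,4,5,6,7}
step 5: d <- ((2 * 4) * (2 * -2))    {1,2,3,4,5,6,7}
step 6: b <- d                       {0,1,2,3,4,5,6,7}
step 7: a <- (min(d, -4) - lane)     {0,1,2,3,4,5,6,7}
step 8: a <- (d - (3 + lane))        {0,1,2,3,4,5,6,7}

Answer: 9 steps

b: 1,-32,-32,-32,-32,-32,-32,-32
a: -2,-36,-37,-38,-39,-40,-41,-42
d: 1,-32,-32,-32,-32,-32,-32,-32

steps = 9; useful = 62; efficiency = 62/72 = 31/36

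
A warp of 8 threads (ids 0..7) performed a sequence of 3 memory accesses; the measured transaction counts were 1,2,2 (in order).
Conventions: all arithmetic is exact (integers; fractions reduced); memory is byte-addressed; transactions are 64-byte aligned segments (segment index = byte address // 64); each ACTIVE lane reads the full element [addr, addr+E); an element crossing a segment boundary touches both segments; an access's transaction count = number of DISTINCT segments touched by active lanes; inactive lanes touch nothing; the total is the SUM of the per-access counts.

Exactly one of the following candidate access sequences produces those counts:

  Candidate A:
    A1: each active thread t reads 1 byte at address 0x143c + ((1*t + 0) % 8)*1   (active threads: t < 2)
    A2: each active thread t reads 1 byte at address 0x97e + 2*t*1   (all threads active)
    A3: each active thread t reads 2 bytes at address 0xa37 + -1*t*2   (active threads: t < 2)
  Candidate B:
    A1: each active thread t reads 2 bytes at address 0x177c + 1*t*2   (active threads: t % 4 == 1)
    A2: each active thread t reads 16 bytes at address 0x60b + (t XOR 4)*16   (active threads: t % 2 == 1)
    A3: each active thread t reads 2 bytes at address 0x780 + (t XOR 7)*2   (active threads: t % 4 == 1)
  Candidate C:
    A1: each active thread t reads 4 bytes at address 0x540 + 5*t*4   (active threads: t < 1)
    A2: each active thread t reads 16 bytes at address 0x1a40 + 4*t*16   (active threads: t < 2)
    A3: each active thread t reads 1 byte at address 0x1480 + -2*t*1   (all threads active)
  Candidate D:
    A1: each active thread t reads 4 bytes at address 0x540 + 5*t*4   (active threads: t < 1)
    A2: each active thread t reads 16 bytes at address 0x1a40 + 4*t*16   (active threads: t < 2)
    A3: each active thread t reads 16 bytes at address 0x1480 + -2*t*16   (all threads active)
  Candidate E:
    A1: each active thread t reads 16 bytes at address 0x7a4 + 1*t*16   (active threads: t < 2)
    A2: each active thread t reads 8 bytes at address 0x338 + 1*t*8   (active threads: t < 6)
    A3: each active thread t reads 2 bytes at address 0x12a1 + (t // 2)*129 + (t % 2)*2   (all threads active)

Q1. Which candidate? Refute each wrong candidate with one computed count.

A: A3 gives 1 transaction, not 2
B: A1 gives 2 transactions, not 1
D: A3 gives 5 transactions, not 2
E: A1 gives 2 transactions, not 1
C: all counts match (1,2,2)

Answer: C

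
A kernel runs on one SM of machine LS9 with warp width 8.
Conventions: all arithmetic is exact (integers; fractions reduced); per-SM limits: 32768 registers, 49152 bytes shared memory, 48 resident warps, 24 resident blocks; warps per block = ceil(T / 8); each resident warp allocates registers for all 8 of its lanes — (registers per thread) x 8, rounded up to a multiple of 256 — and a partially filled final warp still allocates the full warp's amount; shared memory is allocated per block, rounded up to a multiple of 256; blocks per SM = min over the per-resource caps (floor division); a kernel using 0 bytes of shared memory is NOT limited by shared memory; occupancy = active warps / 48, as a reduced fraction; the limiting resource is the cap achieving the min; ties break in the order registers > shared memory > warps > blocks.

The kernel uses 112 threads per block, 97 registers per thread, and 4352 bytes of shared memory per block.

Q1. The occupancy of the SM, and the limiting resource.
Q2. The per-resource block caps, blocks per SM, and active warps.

Answer: occupancy 7/12, limited by registers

registers: 2 blocks
shared memory: 11 blocks
warps: 3 blocks
blocks: 24 blocks

Answer: 2 blocks, 28 active warps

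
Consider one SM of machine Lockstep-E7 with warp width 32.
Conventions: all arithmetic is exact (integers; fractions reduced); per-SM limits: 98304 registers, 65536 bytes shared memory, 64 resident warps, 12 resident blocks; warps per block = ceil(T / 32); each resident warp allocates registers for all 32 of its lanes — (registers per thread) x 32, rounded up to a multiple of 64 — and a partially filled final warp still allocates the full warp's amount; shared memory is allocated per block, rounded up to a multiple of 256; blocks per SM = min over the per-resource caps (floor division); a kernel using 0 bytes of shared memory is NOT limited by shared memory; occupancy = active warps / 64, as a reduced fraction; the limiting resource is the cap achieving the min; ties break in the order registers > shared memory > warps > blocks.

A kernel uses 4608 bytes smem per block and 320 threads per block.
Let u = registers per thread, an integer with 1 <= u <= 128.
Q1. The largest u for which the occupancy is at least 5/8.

Answer: u = 76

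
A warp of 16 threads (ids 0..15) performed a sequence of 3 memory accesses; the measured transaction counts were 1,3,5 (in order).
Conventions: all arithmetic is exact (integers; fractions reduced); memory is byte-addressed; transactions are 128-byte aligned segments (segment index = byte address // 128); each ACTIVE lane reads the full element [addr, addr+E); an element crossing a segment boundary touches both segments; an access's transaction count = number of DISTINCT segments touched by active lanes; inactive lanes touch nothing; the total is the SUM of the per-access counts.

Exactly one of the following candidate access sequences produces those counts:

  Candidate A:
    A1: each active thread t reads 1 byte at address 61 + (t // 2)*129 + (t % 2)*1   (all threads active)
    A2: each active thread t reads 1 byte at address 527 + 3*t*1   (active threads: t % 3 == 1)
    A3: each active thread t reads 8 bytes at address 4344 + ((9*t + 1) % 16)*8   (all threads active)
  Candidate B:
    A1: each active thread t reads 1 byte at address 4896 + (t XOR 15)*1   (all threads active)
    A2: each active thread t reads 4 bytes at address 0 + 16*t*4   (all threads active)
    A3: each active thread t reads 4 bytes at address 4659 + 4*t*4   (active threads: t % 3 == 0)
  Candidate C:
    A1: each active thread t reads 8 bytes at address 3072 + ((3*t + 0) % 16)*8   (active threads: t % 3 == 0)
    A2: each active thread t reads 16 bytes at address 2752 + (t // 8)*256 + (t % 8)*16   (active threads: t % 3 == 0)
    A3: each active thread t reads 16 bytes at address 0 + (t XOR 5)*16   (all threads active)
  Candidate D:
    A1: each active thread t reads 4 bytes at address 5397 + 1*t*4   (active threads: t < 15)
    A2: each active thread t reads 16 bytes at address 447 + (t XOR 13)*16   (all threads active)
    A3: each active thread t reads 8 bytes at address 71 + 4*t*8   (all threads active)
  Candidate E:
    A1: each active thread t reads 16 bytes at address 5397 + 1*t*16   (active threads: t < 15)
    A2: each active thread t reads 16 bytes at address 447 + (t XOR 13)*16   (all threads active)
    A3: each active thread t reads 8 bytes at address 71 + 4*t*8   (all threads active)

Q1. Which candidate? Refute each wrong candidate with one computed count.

A: A1 gives 8 transactions, not 1
B: A2 gives 8 transactions, not 3
C: A2 gives 4 transactions, not 3
E: A1 gives 3 transactions, not 1
D: all counts match (1,3,5)

Answer: D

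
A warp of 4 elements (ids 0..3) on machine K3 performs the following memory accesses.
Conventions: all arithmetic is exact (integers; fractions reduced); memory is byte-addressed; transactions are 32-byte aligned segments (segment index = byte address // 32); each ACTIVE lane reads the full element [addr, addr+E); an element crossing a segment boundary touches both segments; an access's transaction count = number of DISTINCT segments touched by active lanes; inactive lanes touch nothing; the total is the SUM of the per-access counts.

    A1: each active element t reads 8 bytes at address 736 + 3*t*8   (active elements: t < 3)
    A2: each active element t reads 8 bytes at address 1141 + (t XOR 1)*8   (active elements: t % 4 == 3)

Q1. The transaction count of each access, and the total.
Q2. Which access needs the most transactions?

A1: 2 transactions
A2: 1 transaction

Answer: 2,1; total 3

Answer: A1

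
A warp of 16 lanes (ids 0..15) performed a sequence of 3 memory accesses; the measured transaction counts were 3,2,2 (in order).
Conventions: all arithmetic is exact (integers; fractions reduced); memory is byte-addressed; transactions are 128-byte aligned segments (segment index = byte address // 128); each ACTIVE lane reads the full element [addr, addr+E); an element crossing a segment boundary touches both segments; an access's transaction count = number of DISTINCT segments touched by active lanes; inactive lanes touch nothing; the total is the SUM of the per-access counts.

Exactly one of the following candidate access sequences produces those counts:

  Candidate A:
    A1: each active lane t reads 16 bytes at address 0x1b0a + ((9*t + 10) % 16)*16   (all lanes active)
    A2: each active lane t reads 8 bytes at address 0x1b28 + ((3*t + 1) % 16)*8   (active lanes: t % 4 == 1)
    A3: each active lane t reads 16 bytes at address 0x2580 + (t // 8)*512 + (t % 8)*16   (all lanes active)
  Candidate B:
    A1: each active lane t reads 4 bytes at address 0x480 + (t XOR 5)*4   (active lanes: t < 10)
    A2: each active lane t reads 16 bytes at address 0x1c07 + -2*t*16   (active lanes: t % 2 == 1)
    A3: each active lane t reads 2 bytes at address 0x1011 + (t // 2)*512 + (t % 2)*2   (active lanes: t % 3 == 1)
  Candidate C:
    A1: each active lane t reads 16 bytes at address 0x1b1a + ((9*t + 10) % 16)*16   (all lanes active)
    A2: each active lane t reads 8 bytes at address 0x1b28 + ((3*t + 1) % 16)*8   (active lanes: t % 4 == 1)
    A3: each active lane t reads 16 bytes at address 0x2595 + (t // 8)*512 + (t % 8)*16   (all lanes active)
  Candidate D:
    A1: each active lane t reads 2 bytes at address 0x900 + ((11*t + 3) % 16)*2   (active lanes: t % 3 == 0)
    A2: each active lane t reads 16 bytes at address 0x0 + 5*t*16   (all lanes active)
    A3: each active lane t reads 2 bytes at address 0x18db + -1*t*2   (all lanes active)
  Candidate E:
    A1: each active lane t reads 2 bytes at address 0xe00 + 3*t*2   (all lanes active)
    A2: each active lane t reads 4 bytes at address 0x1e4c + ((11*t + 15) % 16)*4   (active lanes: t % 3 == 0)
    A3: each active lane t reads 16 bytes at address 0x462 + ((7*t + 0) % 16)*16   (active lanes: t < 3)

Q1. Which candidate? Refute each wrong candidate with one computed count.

B: A1 gives 1 transaction, not 3
C: A3 gives 4 transactions, not 2
D: A1 gives 1 transaction, not 3
E: A1 gives 1 transaction, not 3
A: all counts match (3,2,2)

Answer: A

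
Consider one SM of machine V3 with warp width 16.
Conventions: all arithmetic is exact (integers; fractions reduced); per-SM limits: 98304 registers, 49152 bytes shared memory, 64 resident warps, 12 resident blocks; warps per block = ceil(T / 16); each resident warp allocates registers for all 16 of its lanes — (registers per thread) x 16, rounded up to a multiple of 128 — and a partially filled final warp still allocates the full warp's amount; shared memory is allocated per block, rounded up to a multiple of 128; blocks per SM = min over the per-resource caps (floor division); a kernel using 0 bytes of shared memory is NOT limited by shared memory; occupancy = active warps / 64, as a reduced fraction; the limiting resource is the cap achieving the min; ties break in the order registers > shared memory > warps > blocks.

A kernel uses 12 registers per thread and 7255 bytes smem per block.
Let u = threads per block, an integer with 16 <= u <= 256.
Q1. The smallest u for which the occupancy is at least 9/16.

Answer: u = 81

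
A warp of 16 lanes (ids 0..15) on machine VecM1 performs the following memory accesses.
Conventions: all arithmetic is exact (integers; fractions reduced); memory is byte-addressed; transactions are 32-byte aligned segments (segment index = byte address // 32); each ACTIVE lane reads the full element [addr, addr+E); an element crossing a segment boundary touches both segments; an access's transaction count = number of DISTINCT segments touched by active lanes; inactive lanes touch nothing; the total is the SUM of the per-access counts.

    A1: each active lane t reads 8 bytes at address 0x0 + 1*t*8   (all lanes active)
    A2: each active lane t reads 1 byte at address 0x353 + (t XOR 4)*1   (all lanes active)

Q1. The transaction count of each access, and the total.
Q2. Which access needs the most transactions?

A1: 4 transactions
A2: 2 transactions

Answer: 4,2; total 6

Answer: A1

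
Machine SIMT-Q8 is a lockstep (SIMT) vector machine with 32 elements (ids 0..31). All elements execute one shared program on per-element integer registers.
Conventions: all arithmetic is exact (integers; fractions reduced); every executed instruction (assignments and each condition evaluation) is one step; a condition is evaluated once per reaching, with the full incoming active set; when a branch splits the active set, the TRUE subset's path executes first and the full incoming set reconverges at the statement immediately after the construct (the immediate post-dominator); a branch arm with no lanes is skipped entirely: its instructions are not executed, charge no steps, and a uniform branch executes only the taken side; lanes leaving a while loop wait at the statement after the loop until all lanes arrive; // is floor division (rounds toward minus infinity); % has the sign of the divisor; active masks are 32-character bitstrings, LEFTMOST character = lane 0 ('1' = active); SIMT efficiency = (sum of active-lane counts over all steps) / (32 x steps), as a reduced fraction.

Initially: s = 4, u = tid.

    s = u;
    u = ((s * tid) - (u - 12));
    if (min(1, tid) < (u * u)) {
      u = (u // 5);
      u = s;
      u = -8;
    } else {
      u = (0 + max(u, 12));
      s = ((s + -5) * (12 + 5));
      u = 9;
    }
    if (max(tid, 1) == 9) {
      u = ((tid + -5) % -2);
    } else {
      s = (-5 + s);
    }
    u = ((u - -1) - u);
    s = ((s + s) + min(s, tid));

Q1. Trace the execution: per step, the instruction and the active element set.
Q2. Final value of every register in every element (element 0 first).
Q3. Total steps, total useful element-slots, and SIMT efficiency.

step 0: s <- u                       11111111111111111111111111111111
step 1: u <- ((s * tid) - (u - 12))  11111111111111111111111111111111
step 2: eval (min(1, tid) < (u * u)) 11111111111111111111111111111111
step 3: u <- (u // 5)                11111111111111111111111111111111
step 4: u <- s                       11111111111111111111111111111111
step 5: u <- -8                      11111111111111111111111111111111
step 6: eval (max(tid, 1) == 9)      11111111111111111111111111111111
step 7: u <- ((tid + -5) % -2)       00000000010000000000000000000000
step 8: s <- (-5 + s)                11111111101111111111111111111111
step 9: u <- ((u - -1) - u)          11111111111111111111111111111111
step 10: s <- ((s + s) + min(s, tid)) 11111111111111111111111111111111

Answer: 11 steps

s: -15,-12,-9,-6,-3,0,3,6,9,27,15,18,21,24,27,30,33,36,39,42,45,48,51,54,57,60,63,66,69,72,75,78
u: 1,1,1,1,1,1,1,1,1,1,1,1,1,1,1,1,1,1,1,1,1,1,1,1,1,1,1,1,1,1,1,1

steps = 11; useful = 320; efficiency = 320/352 = 10/11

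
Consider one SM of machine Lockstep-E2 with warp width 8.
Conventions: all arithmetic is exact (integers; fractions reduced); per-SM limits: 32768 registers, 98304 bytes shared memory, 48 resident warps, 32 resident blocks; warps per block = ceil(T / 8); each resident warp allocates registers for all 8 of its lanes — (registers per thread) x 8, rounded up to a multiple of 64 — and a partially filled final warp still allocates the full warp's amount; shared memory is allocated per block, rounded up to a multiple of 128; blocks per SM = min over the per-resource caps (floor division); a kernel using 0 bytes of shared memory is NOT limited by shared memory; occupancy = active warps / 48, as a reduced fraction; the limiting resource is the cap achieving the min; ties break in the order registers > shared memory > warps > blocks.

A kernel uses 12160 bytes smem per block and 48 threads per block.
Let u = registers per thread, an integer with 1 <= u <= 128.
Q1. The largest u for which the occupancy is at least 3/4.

Answer: u = 112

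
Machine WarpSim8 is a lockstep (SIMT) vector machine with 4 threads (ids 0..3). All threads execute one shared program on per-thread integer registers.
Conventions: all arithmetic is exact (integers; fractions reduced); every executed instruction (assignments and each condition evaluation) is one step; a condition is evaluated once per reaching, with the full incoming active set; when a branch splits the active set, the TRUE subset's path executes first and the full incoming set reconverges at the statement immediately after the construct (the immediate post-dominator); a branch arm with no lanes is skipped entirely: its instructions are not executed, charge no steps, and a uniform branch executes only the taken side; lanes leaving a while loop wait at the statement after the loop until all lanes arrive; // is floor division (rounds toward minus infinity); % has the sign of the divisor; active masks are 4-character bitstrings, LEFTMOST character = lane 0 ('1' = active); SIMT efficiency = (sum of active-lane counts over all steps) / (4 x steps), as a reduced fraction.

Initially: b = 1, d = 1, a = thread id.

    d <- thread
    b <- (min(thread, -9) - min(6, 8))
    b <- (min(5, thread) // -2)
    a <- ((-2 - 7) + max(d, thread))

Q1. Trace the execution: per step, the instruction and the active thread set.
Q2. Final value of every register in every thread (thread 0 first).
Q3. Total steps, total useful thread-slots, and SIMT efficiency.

step 0: d <- thread                  1111
step 1: b <- (min(thread, -9) - min(6, 8)) 1111
step 2: b <- (min(5, thread) // -2)  1111
step 3: a <- ((-2 - 7) + max(d, thread)) 1111

Answer: 4 steps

b: 0,-1,-1,-2
d: 0,1,2,3
a: -9,-8,-7,-6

steps = 4; useful = 16; efficiency = 16/16 = 1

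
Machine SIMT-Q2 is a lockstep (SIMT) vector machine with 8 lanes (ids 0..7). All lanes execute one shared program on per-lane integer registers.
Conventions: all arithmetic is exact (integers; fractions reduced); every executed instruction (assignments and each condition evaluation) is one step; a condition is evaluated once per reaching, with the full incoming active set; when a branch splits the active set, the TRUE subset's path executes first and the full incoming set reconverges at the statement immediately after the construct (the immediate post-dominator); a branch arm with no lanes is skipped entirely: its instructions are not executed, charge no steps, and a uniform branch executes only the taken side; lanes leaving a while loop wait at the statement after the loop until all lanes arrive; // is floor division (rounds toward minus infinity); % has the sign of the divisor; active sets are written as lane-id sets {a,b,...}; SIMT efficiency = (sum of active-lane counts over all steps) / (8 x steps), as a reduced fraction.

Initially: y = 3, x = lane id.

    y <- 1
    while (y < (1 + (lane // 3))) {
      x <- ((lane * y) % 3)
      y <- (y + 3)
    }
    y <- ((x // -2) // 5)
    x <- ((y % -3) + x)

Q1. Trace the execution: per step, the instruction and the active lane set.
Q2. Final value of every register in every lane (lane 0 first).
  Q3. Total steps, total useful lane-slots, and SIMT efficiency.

step 0: y <- 1                       {0,1,2,3,4,5,6,7}
step 1: eval (y < (1 + (lane // 3))) {0,1,2,3,4,5,6,7}
step 2: x <- ((lane * y) % 3)        {3,4,5,6,7}
step 3: y <- (y + 3)                 {3,4,5,6,7}
step 4: eval (y < (1 + (lane // 3))) {3,4,5,6,7}
step 5: y <- ((x // -2) // 5)        {0,1,2,3,4,5,6,7}
step 6: x <- ((y % -3) + x)          {0,1,2,3,4,5,6,7}

Answer: 7 steps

y: 0,-1,-1,0,-1,-1,0,-1
x: 0,0,1,0,0,1,0,0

steps = 7; useful = 47; efficiency = 47/56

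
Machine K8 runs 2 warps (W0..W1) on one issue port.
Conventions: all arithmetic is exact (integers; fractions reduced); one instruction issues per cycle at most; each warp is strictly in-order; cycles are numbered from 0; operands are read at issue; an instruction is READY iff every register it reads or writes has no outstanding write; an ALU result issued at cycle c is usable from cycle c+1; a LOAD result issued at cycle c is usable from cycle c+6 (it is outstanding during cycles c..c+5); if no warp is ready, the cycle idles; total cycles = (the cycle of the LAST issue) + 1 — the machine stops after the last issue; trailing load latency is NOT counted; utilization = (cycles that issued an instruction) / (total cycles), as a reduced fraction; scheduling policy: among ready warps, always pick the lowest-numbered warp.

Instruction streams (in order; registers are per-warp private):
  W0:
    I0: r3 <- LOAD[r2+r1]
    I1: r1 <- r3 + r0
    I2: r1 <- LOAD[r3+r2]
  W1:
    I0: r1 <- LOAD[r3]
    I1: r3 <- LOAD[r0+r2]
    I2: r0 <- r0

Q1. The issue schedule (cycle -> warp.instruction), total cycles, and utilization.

cycle 0: W0.I0
cycle 1: W1.I0
cycle 2: W1.I1
cycle 3: W1.I2
cycle 4: idle
cycle 5: idle
cycle 6: W0.I1
cycle 7: W0.I2

Answer: 8 cycles, utilization 3/4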